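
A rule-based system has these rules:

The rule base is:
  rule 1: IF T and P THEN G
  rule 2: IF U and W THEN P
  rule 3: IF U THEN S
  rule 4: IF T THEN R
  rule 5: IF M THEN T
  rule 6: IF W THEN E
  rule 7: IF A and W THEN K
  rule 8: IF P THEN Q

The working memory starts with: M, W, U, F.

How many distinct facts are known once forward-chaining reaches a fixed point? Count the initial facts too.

Round 1: rule 2 [IF U and W THEN P]; rule 3 [IF U THEN S]; rule 5 [IF M THEN T]; rule 6 [IF W THEN E]. Adds P, S, T, E.
Round 2: rule 1 [IF T and P THEN G]; rule 4 [IF T THEN R]; rule 8 [IF P THEN Q]. Adds G, R, Q.
Closure: {E, F, G, M, P, Q, R, S, T, U, W} — 11 facts.

11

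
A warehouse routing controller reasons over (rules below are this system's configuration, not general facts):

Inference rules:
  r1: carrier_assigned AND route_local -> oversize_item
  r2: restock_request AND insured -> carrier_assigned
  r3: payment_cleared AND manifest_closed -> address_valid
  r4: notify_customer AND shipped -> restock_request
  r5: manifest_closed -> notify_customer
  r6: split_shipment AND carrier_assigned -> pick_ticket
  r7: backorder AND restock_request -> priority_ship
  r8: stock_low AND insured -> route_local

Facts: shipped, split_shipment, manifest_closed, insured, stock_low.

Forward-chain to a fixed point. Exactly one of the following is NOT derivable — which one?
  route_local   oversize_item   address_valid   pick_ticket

address_valid

Round 1: r5 [manifest_closed -> notify_customer]; r8 [stock_low AND insured -> route_local]. Adds notify_customer, route_local.
Round 2: r4 [notify_customer AND shipped -> restock_request]. Adds restock_request.
Round 3: r2 [restock_request AND insured -> carrier_assigned]. Adds carrier_assigned.
Round 4: r1 [carrier_assigned AND route_local -> oversize_item]; r6 [split_shipment AND carrier_assigned -> pick_ticket]. Adds oversize_item, pick_ticket.
Derived: route_local (round 1), pick_ticket (round 4), oversize_item (round 4). address_valid never appears in any round.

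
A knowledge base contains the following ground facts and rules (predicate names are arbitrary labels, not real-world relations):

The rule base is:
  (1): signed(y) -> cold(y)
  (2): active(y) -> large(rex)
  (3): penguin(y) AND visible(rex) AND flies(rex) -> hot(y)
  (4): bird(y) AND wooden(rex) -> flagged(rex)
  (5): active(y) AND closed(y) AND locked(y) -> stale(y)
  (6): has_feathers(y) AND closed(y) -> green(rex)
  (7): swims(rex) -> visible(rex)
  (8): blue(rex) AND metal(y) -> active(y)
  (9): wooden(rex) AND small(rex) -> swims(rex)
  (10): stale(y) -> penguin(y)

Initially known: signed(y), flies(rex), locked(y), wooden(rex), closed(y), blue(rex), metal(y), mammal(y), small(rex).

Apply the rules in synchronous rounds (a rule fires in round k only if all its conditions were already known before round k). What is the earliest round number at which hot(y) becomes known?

4

Round 1: (1) [signed(y) -> cold(y)]; (8) [blue(rex) AND metal(y) -> active(y)]; (9) [wooden(rex) AND small(rex) -> swims(rex)]. Adds cold(y), active(y), swims(rex).
Round 2: (2) [active(y) -> large(rex)]; (5) [active(y) AND closed(y) AND locked(y) -> stale(y)]; (7) [swims(rex) -> visible(rex)]. Adds large(rex), stale(y), visible(rex).
Round 3: (10) [stale(y) -> penguin(y)]. Adds penguin(y).
Round 4: (3) [penguin(y) AND visible(rex) AND flies(rex) -> hot(y)]. Adds hot(y).
hot(y) first appears in round 4.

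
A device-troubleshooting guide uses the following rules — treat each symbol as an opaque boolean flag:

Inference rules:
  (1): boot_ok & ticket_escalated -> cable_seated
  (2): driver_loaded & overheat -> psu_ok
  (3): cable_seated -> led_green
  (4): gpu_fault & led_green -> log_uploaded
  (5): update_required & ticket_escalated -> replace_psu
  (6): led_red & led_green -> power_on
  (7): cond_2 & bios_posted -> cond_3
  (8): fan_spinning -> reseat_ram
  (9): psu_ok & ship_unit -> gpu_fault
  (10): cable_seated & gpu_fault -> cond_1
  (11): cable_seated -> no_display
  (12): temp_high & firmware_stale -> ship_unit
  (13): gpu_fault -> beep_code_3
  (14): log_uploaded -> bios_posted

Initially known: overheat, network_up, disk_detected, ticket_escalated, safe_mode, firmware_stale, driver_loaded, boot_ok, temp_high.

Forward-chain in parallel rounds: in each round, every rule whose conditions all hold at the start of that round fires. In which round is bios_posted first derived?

4

[1] (1) [boot_ok & ticket_escalated -> cable_seated]; (2) [driver_loaded & overheat -> psu_ok]; (12) [temp_high & firmware_stale -> ship_unit]. ⇒ new: cable_seated, psu_ok, ship_unit.
[2] (3) [cable_seated -> led_green]; (9) [psu_ok & ship_unit -> gpu_fault]; (11) [cable_seated -> no_display]. ⇒ new: led_green, gpu_fault, no_display.
[3] (4) [gpu_fault & led_green -> log_uploaded]; (10) [cable_seated & gpu_fault -> cond_1]; (13) [gpu_fault -> beep_code_3]. ⇒ new: log_uploaded, cond_1, beep_code_3.
[4] (14) [log_uploaded -> bios_posted]. ⇒ new: bios_posted.
bios_posted first appears in round 4.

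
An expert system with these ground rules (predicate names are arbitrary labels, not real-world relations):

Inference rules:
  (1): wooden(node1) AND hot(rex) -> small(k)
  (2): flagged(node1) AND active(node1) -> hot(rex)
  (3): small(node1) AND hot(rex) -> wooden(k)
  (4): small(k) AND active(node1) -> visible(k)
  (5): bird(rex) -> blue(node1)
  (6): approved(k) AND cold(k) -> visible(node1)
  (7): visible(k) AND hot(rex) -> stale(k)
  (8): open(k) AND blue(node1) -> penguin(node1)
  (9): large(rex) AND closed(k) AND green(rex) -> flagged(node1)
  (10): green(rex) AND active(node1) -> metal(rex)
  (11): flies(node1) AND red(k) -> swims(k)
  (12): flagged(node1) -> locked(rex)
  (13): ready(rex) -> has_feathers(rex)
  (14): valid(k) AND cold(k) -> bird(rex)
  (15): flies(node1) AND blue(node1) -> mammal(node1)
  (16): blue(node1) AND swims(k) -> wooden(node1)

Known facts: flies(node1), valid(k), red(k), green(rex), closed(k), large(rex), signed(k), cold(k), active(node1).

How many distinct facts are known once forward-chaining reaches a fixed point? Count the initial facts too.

21

Round 1 — (9), (10), (11), (14), derive flagged(node1), metal(rex), swims(k), bird(rex).
Round 2 — (2), (5), (12), derive hot(rex), blue(node1), locked(rex).
Round 3 — (15), (16), derive mammal(node1), wooden(node1).
Round 4 — (1), derive small(k).
Round 5 — (4), derive visible(k).
Round 6 — (7), derive stale(k).
Closure: {active(node1), bird(rex), blue(node1), closed(k), cold(k), flagged(node1), flies(node1), green(rex), hot(rex), large(rex), locked(rex), mammal(node1), metal(rex), red(k), signed(k), small(k), stale(k), swims(k), valid(k), visible(k), wooden(node1)} — 21 facts.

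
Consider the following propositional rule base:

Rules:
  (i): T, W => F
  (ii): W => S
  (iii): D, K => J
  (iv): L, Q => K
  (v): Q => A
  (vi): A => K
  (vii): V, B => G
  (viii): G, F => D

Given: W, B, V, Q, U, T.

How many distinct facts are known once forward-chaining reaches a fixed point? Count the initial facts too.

[1] (i) [T, W => F]; (ii) [W => S]; (v) [Q => A]; (vii) [V, B => G]. ⇒ new: F, S, A, G.
[2] (vi) [A => K]; (viii) [G, F => D]. ⇒ new: K, D.
[3] (iii) [D, K => J]. ⇒ new: J.
Closure: {A, B, D, F, G, J, K, Q, S, T, U, V, W} — 13 facts.

13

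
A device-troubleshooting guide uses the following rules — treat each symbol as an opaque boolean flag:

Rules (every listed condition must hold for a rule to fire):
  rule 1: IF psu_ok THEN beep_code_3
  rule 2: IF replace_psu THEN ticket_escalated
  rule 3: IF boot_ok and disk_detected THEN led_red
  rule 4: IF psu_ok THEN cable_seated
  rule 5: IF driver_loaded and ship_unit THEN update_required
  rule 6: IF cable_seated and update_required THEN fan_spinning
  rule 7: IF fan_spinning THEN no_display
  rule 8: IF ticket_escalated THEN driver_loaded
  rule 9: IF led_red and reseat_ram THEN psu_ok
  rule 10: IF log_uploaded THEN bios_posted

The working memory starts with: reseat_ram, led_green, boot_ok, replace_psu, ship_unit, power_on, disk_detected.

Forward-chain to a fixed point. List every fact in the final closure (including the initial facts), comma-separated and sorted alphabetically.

beep_code_3, boot_ok, cable_seated, disk_detected, driver_loaded, fan_spinning, led_green, led_red, no_display, power_on, psu_ok, replace_psu, reseat_ram, ship_unit, ticket_escalated, update_required

Round 1: rule 2 [IF replace_psu THEN ticket_escalated]; rule 3 [IF boot_ok and disk_detected THEN led_red]. Adds ticket_escalated, led_red.
Round 2: rule 8 [IF ticket_escalated THEN driver_loaded]; rule 9 [IF led_red and reseat_ram THEN psu_ok]. Adds driver_loaded, psu_ok.
Round 3: rule 1 [IF psu_ok THEN beep_code_3]; rule 4 [IF psu_ok THEN cable_seated]; rule 5 [IF driver_loaded and ship_unit THEN update_required]. Adds beep_code_3, cable_seated, update_required.
Round 4: rule 6 [IF cable_seated and update_required THEN fan_spinning]. Adds fan_spinning.
Round 5: rule 7 [IF fan_spinning THEN no_display]. Adds no_display.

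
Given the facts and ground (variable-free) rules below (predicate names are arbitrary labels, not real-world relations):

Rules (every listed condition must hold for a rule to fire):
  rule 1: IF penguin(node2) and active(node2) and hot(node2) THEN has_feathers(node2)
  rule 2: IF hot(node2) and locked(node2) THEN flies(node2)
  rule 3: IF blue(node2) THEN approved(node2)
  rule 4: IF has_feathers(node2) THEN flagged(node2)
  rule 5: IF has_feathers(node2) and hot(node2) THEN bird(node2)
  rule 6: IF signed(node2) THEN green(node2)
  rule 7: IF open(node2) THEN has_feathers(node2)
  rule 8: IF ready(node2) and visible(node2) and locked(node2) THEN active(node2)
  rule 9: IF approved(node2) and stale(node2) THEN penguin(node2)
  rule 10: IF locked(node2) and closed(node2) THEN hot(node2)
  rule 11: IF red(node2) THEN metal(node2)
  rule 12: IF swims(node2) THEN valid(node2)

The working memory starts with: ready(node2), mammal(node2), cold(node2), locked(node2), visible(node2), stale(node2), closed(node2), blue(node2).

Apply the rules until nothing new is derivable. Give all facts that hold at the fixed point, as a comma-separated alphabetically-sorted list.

active(node2), approved(node2), bird(node2), blue(node2), closed(node2), cold(node2), flagged(node2), flies(node2), has_feathers(node2), hot(node2), locked(node2), mammal(node2), penguin(node2), ready(node2), stale(node2), visible(node2)

Round 1 fires rule 3, rule 8, rule 10, giving approved(node2), active(node2), hot(node2).
Round 2 fires rule 2, rule 9, giving flies(node2), penguin(node2).
Round 3 fires rule 1, giving has_feathers(node2).
Round 4 fires rule 4, rule 5, giving flagged(node2), bird(node2).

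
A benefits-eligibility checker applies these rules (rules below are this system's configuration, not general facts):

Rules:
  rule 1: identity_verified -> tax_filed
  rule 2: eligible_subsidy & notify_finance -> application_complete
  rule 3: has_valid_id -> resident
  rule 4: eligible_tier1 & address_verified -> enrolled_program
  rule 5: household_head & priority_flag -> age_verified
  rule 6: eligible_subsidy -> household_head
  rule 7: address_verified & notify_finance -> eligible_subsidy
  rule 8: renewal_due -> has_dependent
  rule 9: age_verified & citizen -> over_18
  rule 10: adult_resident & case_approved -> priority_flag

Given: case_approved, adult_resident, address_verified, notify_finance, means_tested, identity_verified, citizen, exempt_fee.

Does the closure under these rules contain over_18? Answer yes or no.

Round 1 — rule 1, rule 7, rule 10, derive tax_filed, eligible_subsidy, priority_flag.
Round 2 — rule 2, rule 6, derive application_complete, household_head.
Round 3 — rule 5, derive age_verified.
Round 4 — rule 9, derive over_18.
over_18 appears in round 4, so it is derivable.

yes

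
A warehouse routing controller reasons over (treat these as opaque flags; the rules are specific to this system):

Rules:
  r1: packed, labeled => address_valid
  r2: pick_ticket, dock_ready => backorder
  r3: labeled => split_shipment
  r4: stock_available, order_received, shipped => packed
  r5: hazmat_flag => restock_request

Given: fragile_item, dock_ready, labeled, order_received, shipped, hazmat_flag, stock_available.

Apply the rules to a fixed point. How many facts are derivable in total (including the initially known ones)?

11

Round 1 fires r3, r4, r5, giving split_shipment, packed, restock_request.
Round 2 fires r1, giving address_valid.
Closure: {address_valid, dock_ready, fragile_item, hazmat_flag, labeled, order_received, packed, restock_request, shipped, split_shipment, stock_available} — 11 facts.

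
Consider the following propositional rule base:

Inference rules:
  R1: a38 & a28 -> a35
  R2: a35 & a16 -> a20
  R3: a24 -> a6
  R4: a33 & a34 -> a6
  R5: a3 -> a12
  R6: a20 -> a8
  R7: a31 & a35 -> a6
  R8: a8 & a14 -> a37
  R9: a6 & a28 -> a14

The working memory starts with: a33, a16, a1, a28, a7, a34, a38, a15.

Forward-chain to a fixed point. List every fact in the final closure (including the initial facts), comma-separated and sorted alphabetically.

Round 1 fires R1, R4, giving a35, a6.
Round 2 fires R2, R9, giving a20, a14.
Round 3 fires R6, giving a8.
Round 4 fires R8, giving a37.

a1, a14, a15, a16, a20, a28, a33, a34, a35, a37, a38, a6, a7, a8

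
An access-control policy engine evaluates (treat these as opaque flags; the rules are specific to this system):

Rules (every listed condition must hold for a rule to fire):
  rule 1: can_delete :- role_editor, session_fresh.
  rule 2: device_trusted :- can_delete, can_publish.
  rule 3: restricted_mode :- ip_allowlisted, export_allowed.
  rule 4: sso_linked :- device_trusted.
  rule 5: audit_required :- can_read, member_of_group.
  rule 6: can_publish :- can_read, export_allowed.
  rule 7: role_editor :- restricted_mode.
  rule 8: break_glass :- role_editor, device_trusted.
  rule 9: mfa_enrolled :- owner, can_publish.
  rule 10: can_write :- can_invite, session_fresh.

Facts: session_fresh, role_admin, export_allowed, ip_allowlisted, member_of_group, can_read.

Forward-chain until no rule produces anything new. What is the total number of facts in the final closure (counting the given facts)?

14

Round 1: rule 3 [restricted_mode :- ip_allowlisted, export_allowed.]; rule 5 [audit_required :- can_read, member_of_group.]; rule 6 [can_publish :- can_read, export_allowed.]. Adds restricted_mode, audit_required, can_publish.
Round 2: rule 7 [role_editor :- restricted_mode.]. Adds role_editor.
Round 3: rule 1 [can_delete :- role_editor, session_fresh.]. Adds can_delete.
Round 4: rule 2 [device_trusted :- can_delete, can_publish.]. Adds device_trusted.
Round 5: rule 4 [sso_linked :- device_trusted.]; rule 8 [break_glass :- role_editor, device_trusted.]. Adds sso_linked, break_glass.
Closure: {audit_required, break_glass, can_delete, can_publish, can_read, device_trusted, export_allowed, ip_allowlisted, member_of_group, restricted_mode, role_admin, role_editor, session_fresh, sso_linked} — 14 facts.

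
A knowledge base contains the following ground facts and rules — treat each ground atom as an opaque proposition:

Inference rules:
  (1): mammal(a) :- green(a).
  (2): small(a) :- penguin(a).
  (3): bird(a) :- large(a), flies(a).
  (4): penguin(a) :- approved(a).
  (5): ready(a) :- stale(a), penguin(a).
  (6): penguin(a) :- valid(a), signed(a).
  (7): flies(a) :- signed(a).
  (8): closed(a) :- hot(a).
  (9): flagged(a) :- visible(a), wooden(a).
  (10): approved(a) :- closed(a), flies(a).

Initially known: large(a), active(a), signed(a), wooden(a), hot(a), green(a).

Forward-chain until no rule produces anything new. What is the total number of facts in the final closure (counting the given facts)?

Round 1: (1) [mammal(a) :- green(a).]; (7) [flies(a) :- signed(a).]; (8) [closed(a) :- hot(a).]. Adds mammal(a), flies(a), closed(a).
Round 2: (3) [bird(a) :- large(a), flies(a).]; (10) [approved(a) :- closed(a), flies(a).]. Adds bird(a), approved(a).
Round 3: (4) [penguin(a) :- approved(a).]. Adds penguin(a).
Round 4: (2) [small(a) :- penguin(a).]. Adds small(a).
Closure: {active(a), approved(a), bird(a), closed(a), flies(a), green(a), hot(a), large(a), mammal(a), penguin(a), signed(a), small(a), wooden(a)} — 13 facts.

13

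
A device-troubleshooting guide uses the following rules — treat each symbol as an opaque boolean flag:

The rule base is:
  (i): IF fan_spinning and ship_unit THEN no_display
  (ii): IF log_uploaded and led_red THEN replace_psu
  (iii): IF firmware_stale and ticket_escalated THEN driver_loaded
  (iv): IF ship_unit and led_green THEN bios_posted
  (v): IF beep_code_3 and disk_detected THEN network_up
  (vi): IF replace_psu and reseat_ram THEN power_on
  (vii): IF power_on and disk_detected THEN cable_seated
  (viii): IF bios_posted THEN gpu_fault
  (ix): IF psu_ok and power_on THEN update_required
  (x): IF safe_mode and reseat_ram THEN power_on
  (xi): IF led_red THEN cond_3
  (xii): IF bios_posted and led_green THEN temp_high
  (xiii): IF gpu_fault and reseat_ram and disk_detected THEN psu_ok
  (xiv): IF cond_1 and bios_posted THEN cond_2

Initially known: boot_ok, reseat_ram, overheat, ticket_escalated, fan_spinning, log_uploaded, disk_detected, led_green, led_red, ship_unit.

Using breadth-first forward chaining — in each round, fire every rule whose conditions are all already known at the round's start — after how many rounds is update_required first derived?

4

Round 1 fires (i), (ii), (iv), (xi), giving no_display, replace_psu, bios_posted, cond_3.
Round 2 fires (vi), (viii), (xii), giving power_on, gpu_fault, temp_high.
Round 3 fires (vii), (xiii), giving cable_seated, psu_ok.
Round 4 fires (ix), giving update_required.
update_required first appears in round 4.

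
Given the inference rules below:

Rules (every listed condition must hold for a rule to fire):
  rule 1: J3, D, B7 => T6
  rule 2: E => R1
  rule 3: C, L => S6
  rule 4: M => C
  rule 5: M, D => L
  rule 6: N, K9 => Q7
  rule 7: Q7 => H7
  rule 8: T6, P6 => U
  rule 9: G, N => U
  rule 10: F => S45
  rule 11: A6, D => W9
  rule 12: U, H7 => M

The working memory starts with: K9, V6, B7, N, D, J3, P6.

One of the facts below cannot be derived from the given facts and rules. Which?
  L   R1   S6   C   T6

Round 1: rule 1 [J3, D, B7 => T6]; rule 6 [N, K9 => Q7]. New: T6, Q7.
Round 2: rule 7 [Q7 => H7]; rule 8 [T6, P6 => U]. New: H7, U.
Round 3: rule 12 [U, H7 => M]. New: M.
Round 4: rule 4 [M => C]; rule 5 [M, D => L]. New: C, L.
Round 5: rule 3 [C, L => S6]. New: S6.
Derived: L (round 4), T6 (round 1), C (round 4), S6 (round 5). R1 never appears in any round.

R1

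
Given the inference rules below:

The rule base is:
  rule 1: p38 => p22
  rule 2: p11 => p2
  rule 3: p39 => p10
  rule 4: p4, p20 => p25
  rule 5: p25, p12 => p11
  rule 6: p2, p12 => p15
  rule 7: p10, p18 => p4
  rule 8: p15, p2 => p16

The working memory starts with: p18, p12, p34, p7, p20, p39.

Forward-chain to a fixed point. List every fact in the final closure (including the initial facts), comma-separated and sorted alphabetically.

p10, p11, p12, p15, p16, p18, p2, p20, p25, p34, p39, p4, p7

Round 1: rule 3 [p39 => p10]. New: p10.
Round 2: rule 7 [p10, p18 => p4]. New: p4.
Round 3: rule 4 [p4, p20 => p25]. New: p25.
Round 4: rule 5 [p25, p12 => p11]. New: p11.
Round 5: rule 2 [p11 => p2]. New: p2.
Round 6: rule 6 [p2, p12 => p15]. New: p15.
Round 7: rule 8 [p15, p2 => p16]. New: p16.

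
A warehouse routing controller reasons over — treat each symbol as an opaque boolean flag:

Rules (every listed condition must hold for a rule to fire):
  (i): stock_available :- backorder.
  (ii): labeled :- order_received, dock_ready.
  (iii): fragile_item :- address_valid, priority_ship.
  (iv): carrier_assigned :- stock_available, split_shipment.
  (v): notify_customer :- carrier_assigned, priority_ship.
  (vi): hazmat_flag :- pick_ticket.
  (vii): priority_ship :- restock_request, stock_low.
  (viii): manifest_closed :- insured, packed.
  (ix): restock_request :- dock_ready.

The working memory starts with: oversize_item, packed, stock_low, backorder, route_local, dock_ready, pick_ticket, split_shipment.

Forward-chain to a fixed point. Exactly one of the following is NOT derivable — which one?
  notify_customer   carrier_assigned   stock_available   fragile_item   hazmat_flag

fragile_item

Round 1: (i) [stock_available :- backorder.]; (vi) [hazmat_flag :- pick_ticket.]; (ix) [restock_request :- dock_ready.]. Adds stock_available, hazmat_flag, restock_request.
Round 2: (iv) [carrier_assigned :- stock_available, split_shipment.]; (vii) [priority_ship :- restock_request, stock_low.]. Adds carrier_assigned, priority_ship.
Round 3: (v) [notify_customer :- carrier_assigned, priority_ship.]. Adds notify_customer.
Derived: hazmat_flag (round 1), stock_available (round 1), carrier_assigned (round 2), notify_customer (round 3). fragile_item never appears in any round.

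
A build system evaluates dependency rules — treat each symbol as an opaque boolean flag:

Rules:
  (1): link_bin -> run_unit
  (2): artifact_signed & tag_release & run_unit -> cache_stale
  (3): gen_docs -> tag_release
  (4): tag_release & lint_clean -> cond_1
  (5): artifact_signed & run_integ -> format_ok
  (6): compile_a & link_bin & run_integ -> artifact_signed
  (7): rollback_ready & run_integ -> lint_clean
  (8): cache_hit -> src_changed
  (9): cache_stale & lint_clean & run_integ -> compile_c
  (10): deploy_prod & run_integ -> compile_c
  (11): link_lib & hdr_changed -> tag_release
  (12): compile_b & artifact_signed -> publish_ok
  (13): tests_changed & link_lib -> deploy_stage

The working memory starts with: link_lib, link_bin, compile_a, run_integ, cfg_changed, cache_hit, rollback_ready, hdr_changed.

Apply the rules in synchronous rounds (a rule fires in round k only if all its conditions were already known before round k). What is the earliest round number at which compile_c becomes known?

Round 1 — (1), (6), (7), (8), (11), derive run_unit, artifact_signed, lint_clean, src_changed, tag_release.
Round 2 — (2), (4), (5), derive cache_stale, cond_1, format_ok.
Round 3 — (9), derive compile_c.
compile_c first appears in round 3.

3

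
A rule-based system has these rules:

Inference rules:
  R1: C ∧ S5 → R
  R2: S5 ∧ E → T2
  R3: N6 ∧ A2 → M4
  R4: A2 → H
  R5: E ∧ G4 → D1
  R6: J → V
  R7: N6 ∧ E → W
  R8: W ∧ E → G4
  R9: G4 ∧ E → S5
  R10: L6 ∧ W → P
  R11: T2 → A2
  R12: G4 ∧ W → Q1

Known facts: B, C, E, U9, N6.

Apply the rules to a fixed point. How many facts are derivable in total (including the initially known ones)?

Round 1 — R7, derive W.
Round 2 — R8, derive G4.
Round 3 — R5, R9, R12, derive D1, S5, Q1.
Round 4 — R1, R2, derive R, T2.
Round 5 — R11, derive A2.
Round 6 — R3, R4, derive M4, H.
Closure: {A2, B, C, D1, E, G4, H, M4, N6, Q1, R, S5, T2, U9, W} — 15 facts.

15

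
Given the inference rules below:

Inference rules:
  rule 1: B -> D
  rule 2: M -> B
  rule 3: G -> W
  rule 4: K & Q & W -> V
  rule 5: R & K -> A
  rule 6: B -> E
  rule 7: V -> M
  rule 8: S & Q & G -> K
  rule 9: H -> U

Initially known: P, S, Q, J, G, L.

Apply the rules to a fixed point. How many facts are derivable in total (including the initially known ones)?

[1] rule 3 [G -> W]; rule 8 [S & Q & G -> K]. ⇒ new: W, K.
[2] rule 4 [K & Q & W -> V]. ⇒ new: V.
[3] rule 7 [V -> M]. ⇒ new: M.
[4] rule 2 [M -> B]. ⇒ new: B.
[5] rule 1 [B -> D]; rule 6 [B -> E]. ⇒ new: D, E.
Closure: {B, D, E, G, J, K, L, M, P, Q, S, V, W} — 13 facts.

13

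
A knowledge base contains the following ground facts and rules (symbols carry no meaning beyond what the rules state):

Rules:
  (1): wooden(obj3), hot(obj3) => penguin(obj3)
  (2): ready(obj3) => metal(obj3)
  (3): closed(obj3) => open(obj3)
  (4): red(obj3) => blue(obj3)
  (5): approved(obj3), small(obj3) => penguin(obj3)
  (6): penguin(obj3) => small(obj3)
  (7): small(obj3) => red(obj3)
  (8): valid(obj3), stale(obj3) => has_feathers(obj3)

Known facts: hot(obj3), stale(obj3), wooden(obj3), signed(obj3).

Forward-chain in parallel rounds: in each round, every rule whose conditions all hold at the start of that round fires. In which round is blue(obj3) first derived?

4

[1] (1) [wooden(obj3), hot(obj3) => penguin(obj3)]. ⇒ new: penguin(obj3).
[2] (6) [penguin(obj3) => small(obj3)]. ⇒ new: small(obj3).
[3] (7) [small(obj3) => red(obj3)]. ⇒ new: red(obj3).
[4] (4) [red(obj3) => blue(obj3)]. ⇒ new: blue(obj3).
blue(obj3) first appears in round 4.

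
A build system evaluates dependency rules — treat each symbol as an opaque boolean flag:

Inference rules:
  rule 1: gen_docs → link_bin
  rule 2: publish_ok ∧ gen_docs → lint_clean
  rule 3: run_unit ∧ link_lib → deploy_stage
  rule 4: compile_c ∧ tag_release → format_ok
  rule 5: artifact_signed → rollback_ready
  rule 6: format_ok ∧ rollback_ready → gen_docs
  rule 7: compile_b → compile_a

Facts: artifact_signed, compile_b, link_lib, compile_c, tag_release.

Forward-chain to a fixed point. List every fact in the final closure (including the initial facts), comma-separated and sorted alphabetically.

artifact_signed, compile_a, compile_b, compile_c, format_ok, gen_docs, link_bin, link_lib, rollback_ready, tag_release

Round 1 fires rule 4, rule 5, rule 7, giving format_ok, rollback_ready, compile_a.
Round 2 fires rule 6, giving gen_docs.
Round 3 fires rule 1, giving link_bin.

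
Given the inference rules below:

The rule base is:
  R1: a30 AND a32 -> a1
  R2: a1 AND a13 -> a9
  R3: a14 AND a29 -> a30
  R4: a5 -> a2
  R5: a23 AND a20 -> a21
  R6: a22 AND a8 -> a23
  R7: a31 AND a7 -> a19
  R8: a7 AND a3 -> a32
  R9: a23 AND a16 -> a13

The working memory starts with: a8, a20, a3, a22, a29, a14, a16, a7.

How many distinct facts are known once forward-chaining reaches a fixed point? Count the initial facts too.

15

Round 1: R3 [a14 AND a29 -> a30]; R6 [a22 AND a8 -> a23]; R8 [a7 AND a3 -> a32]. New: a30, a23, a32.
Round 2: R1 [a30 AND a32 -> a1]; R5 [a23 AND a20 -> a21]; R9 [a23 AND a16 -> a13]. New: a1, a21, a13.
Round 3: R2 [a1 AND a13 -> a9]. New: a9.
Closure: {a1, a13, a14, a16, a20, a21, a22, a23, a29, a3, a30, a32, a7, a8, a9} — 15 facts.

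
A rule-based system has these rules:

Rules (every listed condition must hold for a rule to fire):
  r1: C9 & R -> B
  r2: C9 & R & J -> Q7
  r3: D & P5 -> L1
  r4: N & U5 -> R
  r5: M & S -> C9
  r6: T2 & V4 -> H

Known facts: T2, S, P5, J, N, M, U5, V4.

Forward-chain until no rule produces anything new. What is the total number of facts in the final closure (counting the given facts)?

13

Round 1: r4 [N & U5 -> R]; r5 [M & S -> C9]; r6 [T2 & V4 -> H]. Adds R, C9, H.
Round 2: r1 [C9 & R -> B]; r2 [C9 & R & J -> Q7]. Adds B, Q7.
Closure: {B, C9, H, J, M, N, P5, Q7, R, S, T2, U5, V4} — 13 facts.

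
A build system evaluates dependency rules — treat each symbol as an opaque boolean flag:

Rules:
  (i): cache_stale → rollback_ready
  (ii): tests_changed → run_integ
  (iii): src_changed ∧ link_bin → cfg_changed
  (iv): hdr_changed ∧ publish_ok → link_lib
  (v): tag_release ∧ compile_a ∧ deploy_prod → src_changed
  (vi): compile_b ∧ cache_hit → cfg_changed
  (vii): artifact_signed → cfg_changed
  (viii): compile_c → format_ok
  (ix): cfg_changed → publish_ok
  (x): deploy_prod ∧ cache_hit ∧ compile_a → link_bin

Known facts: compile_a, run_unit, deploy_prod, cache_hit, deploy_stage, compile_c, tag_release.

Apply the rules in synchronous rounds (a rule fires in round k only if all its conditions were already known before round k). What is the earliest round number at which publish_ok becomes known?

3

Round 1: (v) [tag_release ∧ compile_a ∧ deploy_prod → src_changed]; (viii) [compile_c → format_ok]; (x) [deploy_prod ∧ cache_hit ∧ compile_a → link_bin]. Adds src_changed, format_ok, link_bin.
Round 2: (iii) [src_changed ∧ link_bin → cfg_changed]. Adds cfg_changed.
Round 3: (ix) [cfg_changed → publish_ok]. Adds publish_ok.
publish_ok first appears in round 3.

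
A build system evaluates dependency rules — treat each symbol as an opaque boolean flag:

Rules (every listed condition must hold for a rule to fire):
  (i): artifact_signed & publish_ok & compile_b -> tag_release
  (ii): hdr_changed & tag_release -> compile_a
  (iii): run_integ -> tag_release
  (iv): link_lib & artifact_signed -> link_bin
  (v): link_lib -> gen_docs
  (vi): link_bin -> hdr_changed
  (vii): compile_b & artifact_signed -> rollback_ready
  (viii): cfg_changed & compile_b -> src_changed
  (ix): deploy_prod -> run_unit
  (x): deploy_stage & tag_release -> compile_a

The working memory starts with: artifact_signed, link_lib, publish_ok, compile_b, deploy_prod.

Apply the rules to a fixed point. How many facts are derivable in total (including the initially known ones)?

12

Round 1: (i) [artifact_signed & publish_ok & compile_b -> tag_release]; (iv) [link_lib & artifact_signed -> link_bin]; (v) [link_lib -> gen_docs]; (vii) [compile_b & artifact_signed -> rollback_ready]; (ix) [deploy_prod -> run_unit]. New: tag_release, link_bin, gen_docs, rollback_ready, run_unit.
Round 2: (vi) [link_bin -> hdr_changed]. New: hdr_changed.
Round 3: (ii) [hdr_changed & tag_release -> compile_a]. New: compile_a.
Closure: {artifact_signed, compile_a, compile_b, deploy_prod, gen_docs, hdr_changed, link_bin, link_lib, publish_ok, rollback_ready, run_unit, tag_release} — 12 facts.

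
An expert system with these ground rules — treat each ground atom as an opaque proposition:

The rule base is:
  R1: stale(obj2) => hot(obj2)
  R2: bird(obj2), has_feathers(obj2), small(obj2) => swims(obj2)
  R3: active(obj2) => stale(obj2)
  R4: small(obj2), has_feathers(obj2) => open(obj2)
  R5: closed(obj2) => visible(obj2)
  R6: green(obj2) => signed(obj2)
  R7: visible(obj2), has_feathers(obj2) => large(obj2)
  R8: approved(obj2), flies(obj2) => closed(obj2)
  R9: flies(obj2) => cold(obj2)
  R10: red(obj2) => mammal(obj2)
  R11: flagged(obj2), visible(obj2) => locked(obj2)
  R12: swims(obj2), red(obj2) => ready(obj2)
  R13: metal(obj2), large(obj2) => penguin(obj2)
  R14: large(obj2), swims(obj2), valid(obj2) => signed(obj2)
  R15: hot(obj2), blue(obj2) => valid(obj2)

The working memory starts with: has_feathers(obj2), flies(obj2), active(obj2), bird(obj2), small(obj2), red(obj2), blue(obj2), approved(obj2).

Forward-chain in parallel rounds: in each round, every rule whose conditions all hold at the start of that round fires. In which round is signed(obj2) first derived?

4

Round 1 — R2, R3, R4, R8, R9, R10, derive swims(obj2), stale(obj2), open(obj2), closed(obj2), cold(obj2), mammal(obj2).
Round 2 — R1, R5, R12, derive hot(obj2), visible(obj2), ready(obj2).
Round 3 — R7, R15, derive large(obj2), valid(obj2).
Round 4 — R14, derive signed(obj2).
signed(obj2) first appears in round 4.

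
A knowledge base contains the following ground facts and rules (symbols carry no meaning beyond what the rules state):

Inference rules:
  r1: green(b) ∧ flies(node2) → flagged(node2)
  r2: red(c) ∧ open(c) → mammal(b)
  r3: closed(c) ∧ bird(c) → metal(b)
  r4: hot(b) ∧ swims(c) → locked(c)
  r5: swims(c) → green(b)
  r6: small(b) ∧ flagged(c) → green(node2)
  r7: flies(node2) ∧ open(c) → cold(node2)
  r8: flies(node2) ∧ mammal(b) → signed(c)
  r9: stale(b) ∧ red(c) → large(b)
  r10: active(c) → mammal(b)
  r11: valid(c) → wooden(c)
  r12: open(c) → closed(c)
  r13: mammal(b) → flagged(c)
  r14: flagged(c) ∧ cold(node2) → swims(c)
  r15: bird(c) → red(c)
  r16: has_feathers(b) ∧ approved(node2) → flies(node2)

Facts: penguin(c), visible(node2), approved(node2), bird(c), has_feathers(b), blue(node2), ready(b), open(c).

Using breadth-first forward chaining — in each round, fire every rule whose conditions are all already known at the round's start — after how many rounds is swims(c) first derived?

Round 1 — r12, r15, r16, derive closed(c), red(c), flies(node2).
Round 2 — r2, r3, r7, derive mammal(b), metal(b), cold(node2).
Round 3 — r8, r13, derive signed(c), flagged(c).
Round 4 — r14, derive swims(c).
swims(c) first appears in round 4.

4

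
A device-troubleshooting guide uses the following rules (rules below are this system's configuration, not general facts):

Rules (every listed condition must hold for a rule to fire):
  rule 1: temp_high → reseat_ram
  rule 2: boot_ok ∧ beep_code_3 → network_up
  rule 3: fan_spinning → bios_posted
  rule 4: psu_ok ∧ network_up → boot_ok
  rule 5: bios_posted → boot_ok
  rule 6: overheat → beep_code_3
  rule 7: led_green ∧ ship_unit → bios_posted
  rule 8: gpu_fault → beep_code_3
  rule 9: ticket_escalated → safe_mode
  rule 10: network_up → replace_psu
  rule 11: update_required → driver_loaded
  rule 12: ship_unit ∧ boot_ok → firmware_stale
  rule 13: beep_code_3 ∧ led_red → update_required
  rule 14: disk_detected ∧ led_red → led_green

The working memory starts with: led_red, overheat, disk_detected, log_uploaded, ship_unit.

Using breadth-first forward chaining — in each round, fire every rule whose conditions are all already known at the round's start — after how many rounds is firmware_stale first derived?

Round 1 fires rule 6, rule 14, giving beep_code_3, led_green.
Round 2 fires rule 7, rule 13, giving bios_posted, update_required.
Round 3 fires rule 5, rule 11, giving boot_ok, driver_loaded.
Round 4 fires rule 2, rule 12, giving network_up, firmware_stale.
firmware_stale first appears in round 4.

4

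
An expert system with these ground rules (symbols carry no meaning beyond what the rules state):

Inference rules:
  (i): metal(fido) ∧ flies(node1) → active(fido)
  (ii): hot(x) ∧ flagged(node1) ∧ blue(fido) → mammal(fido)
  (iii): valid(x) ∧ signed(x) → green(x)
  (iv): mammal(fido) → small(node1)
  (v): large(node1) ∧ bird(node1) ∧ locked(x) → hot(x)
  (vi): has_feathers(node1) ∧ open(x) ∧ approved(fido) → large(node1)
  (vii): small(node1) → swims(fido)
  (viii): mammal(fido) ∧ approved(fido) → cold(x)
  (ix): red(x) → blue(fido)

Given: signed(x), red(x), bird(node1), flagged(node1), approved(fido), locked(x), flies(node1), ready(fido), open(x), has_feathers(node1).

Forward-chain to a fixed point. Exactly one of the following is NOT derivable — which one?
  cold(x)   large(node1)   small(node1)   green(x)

green(x)

Round 1 fires (vi), (ix), giving large(node1), blue(fido).
Round 2 fires (v), giving hot(x).
Round 3 fires (ii), giving mammal(fido).
Round 4 fires (iv), (viii), giving small(node1), cold(x).
Round 5 fires (vii), giving swims(fido).
Derived: small(node1) (round 4), large(node1) (round 1), cold(x) (round 4). green(x) never appears in any round.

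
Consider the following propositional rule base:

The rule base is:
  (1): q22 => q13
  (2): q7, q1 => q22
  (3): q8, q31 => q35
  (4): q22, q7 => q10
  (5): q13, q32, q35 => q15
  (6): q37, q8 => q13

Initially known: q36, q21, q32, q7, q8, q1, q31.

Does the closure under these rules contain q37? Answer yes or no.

no

[1] (2) [q7, q1 => q22]; (3) [q8, q31 => q35]. ⇒ new: q22, q35.
[2] (1) [q22 => q13]; (4) [q22, q7 => q10]. ⇒ new: q13, q10.
[3] (5) [q13, q32, q35 => q15]. ⇒ new: q15.
Fixed point reached. No rule has q37 as a consequent, and it is not given.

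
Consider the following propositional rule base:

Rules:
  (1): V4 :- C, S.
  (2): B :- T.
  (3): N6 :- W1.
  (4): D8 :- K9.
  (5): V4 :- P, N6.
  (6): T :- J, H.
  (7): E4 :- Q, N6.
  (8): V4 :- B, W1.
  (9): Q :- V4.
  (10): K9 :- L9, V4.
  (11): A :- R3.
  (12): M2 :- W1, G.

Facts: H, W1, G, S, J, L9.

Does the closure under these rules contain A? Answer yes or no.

no

Round 1 — (3), (6), (12), derive N6, T, M2.
Round 2 — (2), derive B.
Round 3 — (8), derive V4.
Round 4 — (9), (10), derive Q, K9.
Round 5 — (4), (7), derive D8, E4.
Fixed point reached. A is concluded only by (11); (11) needs R3 (never derived).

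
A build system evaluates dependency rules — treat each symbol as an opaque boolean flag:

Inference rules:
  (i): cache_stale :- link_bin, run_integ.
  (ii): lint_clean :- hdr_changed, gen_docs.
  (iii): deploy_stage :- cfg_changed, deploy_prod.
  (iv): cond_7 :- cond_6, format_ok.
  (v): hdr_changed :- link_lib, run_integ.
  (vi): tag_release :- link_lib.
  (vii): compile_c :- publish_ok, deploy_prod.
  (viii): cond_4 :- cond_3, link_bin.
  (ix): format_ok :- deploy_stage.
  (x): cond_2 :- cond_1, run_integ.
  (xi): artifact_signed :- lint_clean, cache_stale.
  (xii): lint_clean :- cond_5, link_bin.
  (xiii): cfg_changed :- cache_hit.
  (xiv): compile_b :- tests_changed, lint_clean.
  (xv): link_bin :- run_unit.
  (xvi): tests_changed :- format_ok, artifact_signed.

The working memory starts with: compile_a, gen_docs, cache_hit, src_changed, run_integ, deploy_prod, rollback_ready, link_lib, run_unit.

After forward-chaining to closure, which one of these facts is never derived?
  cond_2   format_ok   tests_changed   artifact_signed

Round 1 fires (v), (vi), (xiii), (xv), giving hdr_changed, tag_release, cfg_changed, link_bin.
Round 2 fires (i), (ii), (iii), giving cache_stale, lint_clean, deploy_stage.
Round 3 fires (ix), (xi), giving format_ok, artifact_signed.
Round 4 fires (xvi), giving tests_changed.
Round 5 fires (xiv), giving compile_b.
Derived: format_ok (round 3), tests_changed (round 4), artifact_signed (round 3). cond_2 never appears in any round.

cond_2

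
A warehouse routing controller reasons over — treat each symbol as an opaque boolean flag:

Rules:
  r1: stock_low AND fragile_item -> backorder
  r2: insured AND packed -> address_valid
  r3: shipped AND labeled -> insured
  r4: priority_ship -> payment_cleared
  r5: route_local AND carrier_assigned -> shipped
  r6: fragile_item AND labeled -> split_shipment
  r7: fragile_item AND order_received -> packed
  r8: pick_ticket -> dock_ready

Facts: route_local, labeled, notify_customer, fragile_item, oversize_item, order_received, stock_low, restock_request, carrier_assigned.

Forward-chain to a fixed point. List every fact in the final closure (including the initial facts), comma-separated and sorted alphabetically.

Round 1: r1 [stock_low AND fragile_item -> backorder]; r5 [route_local AND carrier_assigned -> shipped]; r6 [fragile_item AND labeled -> split_shipment]; r7 [fragile_item AND order_received -> packed]. Adds backorder, shipped, split_shipment, packed.
Round 2: r3 [shipped AND labeled -> insured]. Adds insured.
Round 3: r2 [insured AND packed -> address_valid]. Adds address_valid.

address_valid, backorder, carrier_assigned, fragile_item, insured, labeled, notify_customer, order_received, oversize_item, packed, restock_request, route_local, shipped, split_shipment, stock_low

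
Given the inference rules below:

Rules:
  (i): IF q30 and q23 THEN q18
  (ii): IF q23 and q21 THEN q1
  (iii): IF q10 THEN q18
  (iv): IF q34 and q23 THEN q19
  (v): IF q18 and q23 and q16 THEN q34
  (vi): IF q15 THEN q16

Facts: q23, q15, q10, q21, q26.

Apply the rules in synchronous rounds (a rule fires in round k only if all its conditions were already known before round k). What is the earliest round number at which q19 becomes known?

3

Round 1 — (ii), (iii), (vi), derive q1, q18, q16.
Round 2 — (v), derive q34.
Round 3 — (iv), derive q19.
q19 first appears in round 3.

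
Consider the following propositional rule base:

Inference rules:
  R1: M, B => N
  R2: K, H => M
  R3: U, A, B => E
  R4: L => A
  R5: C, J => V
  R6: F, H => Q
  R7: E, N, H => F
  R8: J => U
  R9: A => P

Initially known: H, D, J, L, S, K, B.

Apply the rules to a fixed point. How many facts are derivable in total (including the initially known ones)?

15

Round 1 — R2, R4, R8, derive M, A, U.
Round 2 — R1, R3, R9, derive N, E, P.
Round 3 — R7, derive F.
Round 4 — R6, derive Q.
Closure: {A, B, D, E, F, H, J, K, L, M, N, P, Q, S, U} — 15 facts.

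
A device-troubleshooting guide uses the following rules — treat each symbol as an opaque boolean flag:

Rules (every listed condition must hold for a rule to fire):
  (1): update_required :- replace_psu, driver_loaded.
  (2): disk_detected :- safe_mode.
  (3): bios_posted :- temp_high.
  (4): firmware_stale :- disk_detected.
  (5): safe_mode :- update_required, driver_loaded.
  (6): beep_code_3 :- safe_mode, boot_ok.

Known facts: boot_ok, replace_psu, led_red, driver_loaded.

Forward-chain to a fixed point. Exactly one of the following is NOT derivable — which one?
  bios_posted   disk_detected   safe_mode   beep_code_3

bios_posted

Round 1: (1) [update_required :- replace_psu, driver_loaded.]. Adds update_required.
Round 2: (5) [safe_mode :- update_required, driver_loaded.]. Adds safe_mode.
Round 3: (2) [disk_detected :- safe_mode.]; (6) [beep_code_3 :- safe_mode, boot_ok.]. Adds disk_detected, beep_code_3.
Round 4: (4) [firmware_stale :- disk_detected.]. Adds firmware_stale.
Derived: beep_code_3 (round 3), disk_detected (round 3), safe_mode (round 2). bios_posted never appears in any round.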